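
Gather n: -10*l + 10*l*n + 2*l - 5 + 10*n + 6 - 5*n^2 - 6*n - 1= -8*l - 5*n^2 + n*(10*l + 4)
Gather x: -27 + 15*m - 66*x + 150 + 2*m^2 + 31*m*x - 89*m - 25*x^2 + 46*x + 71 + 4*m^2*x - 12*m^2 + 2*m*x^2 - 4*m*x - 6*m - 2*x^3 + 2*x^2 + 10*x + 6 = -10*m^2 - 80*m - 2*x^3 + x^2*(2*m - 23) + x*(4*m^2 + 27*m - 10) + 200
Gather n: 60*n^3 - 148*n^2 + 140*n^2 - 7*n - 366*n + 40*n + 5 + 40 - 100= 60*n^3 - 8*n^2 - 333*n - 55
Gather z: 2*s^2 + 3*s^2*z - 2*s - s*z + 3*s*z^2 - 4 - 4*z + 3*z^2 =2*s^2 - 2*s + z^2*(3*s + 3) + z*(3*s^2 - s - 4) - 4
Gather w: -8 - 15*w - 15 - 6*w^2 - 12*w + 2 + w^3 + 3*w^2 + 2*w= w^3 - 3*w^2 - 25*w - 21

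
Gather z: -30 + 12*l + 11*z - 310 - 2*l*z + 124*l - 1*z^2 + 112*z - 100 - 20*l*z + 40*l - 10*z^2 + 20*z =176*l - 11*z^2 + z*(143 - 22*l) - 440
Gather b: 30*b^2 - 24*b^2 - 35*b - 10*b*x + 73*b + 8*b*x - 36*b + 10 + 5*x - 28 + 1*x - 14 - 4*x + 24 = 6*b^2 + b*(2 - 2*x) + 2*x - 8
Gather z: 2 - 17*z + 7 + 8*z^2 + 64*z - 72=8*z^2 + 47*z - 63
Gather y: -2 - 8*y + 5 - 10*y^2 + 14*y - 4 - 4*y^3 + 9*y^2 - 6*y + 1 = -4*y^3 - y^2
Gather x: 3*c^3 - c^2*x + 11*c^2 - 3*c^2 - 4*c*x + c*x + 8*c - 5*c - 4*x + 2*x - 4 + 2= 3*c^3 + 8*c^2 + 3*c + x*(-c^2 - 3*c - 2) - 2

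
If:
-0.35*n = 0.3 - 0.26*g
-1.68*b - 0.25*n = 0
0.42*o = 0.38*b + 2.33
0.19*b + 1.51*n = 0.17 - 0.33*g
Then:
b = 0.02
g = 1.01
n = -0.11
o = 5.56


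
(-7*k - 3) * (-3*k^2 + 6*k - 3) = 21*k^3 - 33*k^2 + 3*k + 9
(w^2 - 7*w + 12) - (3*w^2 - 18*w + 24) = -2*w^2 + 11*w - 12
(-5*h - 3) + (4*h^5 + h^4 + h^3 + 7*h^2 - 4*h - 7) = 4*h^5 + h^4 + h^3 + 7*h^2 - 9*h - 10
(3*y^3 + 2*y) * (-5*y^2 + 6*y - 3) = -15*y^5 + 18*y^4 - 19*y^3 + 12*y^2 - 6*y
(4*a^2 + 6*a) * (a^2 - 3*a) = 4*a^4 - 6*a^3 - 18*a^2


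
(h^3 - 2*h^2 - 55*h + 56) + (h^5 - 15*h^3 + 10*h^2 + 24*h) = h^5 - 14*h^3 + 8*h^2 - 31*h + 56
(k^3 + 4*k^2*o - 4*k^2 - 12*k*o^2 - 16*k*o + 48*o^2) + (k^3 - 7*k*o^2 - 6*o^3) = 2*k^3 + 4*k^2*o - 4*k^2 - 19*k*o^2 - 16*k*o - 6*o^3 + 48*o^2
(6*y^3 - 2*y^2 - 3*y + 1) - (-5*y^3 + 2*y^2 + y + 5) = 11*y^3 - 4*y^2 - 4*y - 4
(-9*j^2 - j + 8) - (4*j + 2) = -9*j^2 - 5*j + 6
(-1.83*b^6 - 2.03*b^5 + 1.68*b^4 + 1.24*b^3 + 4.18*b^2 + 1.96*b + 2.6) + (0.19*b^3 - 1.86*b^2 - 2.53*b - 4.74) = -1.83*b^6 - 2.03*b^5 + 1.68*b^4 + 1.43*b^3 + 2.32*b^2 - 0.57*b - 2.14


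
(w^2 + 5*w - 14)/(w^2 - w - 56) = (w - 2)/(w - 8)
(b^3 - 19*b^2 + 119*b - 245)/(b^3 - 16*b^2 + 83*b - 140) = (b - 7)/(b - 4)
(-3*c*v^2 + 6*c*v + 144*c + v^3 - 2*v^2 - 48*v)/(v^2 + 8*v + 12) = (-3*c*v + 24*c + v^2 - 8*v)/(v + 2)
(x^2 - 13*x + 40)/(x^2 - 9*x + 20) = (x - 8)/(x - 4)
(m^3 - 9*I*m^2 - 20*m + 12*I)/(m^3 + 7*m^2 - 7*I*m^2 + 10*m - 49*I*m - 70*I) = (m^3 - 9*I*m^2 - 20*m + 12*I)/(m^3 + 7*m^2*(1 - I) + m*(10 - 49*I) - 70*I)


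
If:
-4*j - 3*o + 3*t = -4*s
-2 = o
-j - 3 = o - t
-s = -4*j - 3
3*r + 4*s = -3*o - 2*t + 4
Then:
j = -7/5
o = -2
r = 106/15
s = -13/5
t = -2/5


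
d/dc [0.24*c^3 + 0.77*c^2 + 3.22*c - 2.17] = 0.72*c^2 + 1.54*c + 3.22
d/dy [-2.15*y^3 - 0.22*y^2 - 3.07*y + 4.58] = -6.45*y^2 - 0.44*y - 3.07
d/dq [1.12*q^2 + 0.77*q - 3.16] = 2.24*q + 0.77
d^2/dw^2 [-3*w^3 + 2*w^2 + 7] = 4 - 18*w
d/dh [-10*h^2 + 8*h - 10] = 8 - 20*h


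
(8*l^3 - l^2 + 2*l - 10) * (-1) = -8*l^3 + l^2 - 2*l + 10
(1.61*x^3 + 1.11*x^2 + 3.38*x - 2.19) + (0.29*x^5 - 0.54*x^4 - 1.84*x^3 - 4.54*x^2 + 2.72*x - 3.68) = 0.29*x^5 - 0.54*x^4 - 0.23*x^3 - 3.43*x^2 + 6.1*x - 5.87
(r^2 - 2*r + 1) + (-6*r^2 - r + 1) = -5*r^2 - 3*r + 2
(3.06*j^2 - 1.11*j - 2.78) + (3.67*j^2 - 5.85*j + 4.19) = 6.73*j^2 - 6.96*j + 1.41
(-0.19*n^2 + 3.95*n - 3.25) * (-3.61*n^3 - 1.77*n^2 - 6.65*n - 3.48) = 0.6859*n^5 - 13.9232*n^4 + 6.0045*n^3 - 19.8538*n^2 + 7.8665*n + 11.31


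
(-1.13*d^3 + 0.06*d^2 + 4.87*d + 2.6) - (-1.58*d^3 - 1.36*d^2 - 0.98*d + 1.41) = 0.45*d^3 + 1.42*d^2 + 5.85*d + 1.19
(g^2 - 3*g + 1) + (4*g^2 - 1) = 5*g^2 - 3*g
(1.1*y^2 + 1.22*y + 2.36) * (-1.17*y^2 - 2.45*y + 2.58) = -1.287*y^4 - 4.1224*y^3 - 2.9122*y^2 - 2.6344*y + 6.0888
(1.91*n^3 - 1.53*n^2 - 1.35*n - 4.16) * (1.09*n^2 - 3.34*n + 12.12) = 2.0819*n^5 - 8.0471*n^4 + 26.7879*n^3 - 18.569*n^2 - 2.4676*n - 50.4192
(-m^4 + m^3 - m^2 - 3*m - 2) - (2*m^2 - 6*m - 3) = -m^4 + m^3 - 3*m^2 + 3*m + 1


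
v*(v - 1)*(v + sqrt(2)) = v^3 - v^2 + sqrt(2)*v^2 - sqrt(2)*v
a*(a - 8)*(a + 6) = a^3 - 2*a^2 - 48*a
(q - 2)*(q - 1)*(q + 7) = q^3 + 4*q^2 - 19*q + 14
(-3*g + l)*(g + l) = -3*g^2 - 2*g*l + l^2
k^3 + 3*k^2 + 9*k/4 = k*(k + 3/2)^2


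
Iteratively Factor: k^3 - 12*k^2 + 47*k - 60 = (k - 4)*(k^2 - 8*k + 15) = (k - 5)*(k - 4)*(k - 3)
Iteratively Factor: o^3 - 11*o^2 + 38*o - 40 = (o - 2)*(o^2 - 9*o + 20) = (o - 5)*(o - 2)*(o - 4)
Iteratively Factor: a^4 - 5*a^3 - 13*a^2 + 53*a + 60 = (a - 4)*(a^3 - a^2 - 17*a - 15) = (a - 4)*(a + 3)*(a^2 - 4*a - 5) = (a - 4)*(a + 1)*(a + 3)*(a - 5)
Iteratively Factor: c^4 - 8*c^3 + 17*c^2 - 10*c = (c - 5)*(c^3 - 3*c^2 + 2*c) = (c - 5)*(c - 1)*(c^2 - 2*c) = (c - 5)*(c - 2)*(c - 1)*(c)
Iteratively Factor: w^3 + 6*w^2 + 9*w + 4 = (w + 4)*(w^2 + 2*w + 1) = (w + 1)*(w + 4)*(w + 1)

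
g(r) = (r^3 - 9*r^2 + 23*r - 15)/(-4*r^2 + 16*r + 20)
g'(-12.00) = -0.23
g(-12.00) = 4.43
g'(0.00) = 1.75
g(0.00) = -0.75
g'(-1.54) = 6.61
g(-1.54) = 5.34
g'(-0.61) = 12.90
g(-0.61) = -3.73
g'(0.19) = 1.16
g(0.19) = -0.48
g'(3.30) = -0.14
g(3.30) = -0.04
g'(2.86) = -0.12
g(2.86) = 0.02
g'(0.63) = 0.50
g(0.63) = -0.13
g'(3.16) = -0.13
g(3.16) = -0.02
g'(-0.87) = 118.09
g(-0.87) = -13.92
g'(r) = (8*r - 16)*(r^3 - 9*r^2 + 23*r - 15)/(-4*r^2 + 16*r + 20)^2 + (3*r^2 - 18*r + 23)/(-4*r^2 + 16*r + 20)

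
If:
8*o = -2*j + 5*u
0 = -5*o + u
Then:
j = 17*u/10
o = u/5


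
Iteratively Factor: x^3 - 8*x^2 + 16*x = (x - 4)*(x^2 - 4*x) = x*(x - 4)*(x - 4)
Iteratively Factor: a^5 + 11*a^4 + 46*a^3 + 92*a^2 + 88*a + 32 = (a + 4)*(a^4 + 7*a^3 + 18*a^2 + 20*a + 8) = (a + 2)*(a + 4)*(a^3 + 5*a^2 + 8*a + 4) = (a + 2)^2*(a + 4)*(a^2 + 3*a + 2) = (a + 1)*(a + 2)^2*(a + 4)*(a + 2)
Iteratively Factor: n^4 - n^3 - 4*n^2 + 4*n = (n - 1)*(n^3 - 4*n) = n*(n - 1)*(n^2 - 4) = n*(n - 2)*(n - 1)*(n + 2)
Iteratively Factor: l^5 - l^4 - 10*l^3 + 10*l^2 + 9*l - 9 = (l + 3)*(l^4 - 4*l^3 + 2*l^2 + 4*l - 3) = (l - 3)*(l + 3)*(l^3 - l^2 - l + 1) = (l - 3)*(l - 1)*(l + 3)*(l^2 - 1) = (l - 3)*(l - 1)*(l + 1)*(l + 3)*(l - 1)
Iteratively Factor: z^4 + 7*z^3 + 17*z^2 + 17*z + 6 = (z + 1)*(z^3 + 6*z^2 + 11*z + 6) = (z + 1)^2*(z^2 + 5*z + 6) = (z + 1)^2*(z + 3)*(z + 2)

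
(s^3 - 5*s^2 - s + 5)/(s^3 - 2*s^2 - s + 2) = (s - 5)/(s - 2)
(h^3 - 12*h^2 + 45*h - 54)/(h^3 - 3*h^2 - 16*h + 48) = (h^2 - 9*h + 18)/(h^2 - 16)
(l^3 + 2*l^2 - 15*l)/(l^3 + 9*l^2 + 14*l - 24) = l*(l^2 + 2*l - 15)/(l^3 + 9*l^2 + 14*l - 24)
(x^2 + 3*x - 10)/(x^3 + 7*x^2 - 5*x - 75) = (x - 2)/(x^2 + 2*x - 15)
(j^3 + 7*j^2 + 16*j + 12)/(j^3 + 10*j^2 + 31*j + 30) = (j + 2)/(j + 5)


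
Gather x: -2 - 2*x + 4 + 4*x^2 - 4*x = 4*x^2 - 6*x + 2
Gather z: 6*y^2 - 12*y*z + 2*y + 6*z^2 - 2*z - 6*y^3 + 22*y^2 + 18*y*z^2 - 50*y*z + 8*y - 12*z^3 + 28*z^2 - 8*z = -6*y^3 + 28*y^2 + 10*y - 12*z^3 + z^2*(18*y + 34) + z*(-62*y - 10)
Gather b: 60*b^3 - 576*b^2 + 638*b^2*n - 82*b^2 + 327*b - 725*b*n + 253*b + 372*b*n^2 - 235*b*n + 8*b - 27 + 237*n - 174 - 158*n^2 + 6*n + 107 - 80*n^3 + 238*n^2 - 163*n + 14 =60*b^3 + b^2*(638*n - 658) + b*(372*n^2 - 960*n + 588) - 80*n^3 + 80*n^2 + 80*n - 80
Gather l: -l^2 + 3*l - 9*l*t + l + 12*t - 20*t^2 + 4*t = -l^2 + l*(4 - 9*t) - 20*t^2 + 16*t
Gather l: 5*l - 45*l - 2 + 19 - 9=8 - 40*l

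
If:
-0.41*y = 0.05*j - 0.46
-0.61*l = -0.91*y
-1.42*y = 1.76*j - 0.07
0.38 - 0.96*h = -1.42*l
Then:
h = 3.13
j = -0.96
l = 1.85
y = 1.24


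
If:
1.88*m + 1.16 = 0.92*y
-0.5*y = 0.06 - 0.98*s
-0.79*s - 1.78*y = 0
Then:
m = -0.63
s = 0.05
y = -0.02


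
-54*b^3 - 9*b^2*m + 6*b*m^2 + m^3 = (-3*b + m)*(3*b + m)*(6*b + m)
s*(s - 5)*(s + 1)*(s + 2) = s^4 - 2*s^3 - 13*s^2 - 10*s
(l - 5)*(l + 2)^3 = l^4 + l^3 - 18*l^2 - 52*l - 40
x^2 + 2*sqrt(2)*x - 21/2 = (x - 3*sqrt(2)/2)*(x + 7*sqrt(2)/2)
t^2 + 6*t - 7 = (t - 1)*(t + 7)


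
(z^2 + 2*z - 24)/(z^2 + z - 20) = (z + 6)/(z + 5)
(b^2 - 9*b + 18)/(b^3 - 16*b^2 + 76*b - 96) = (b - 3)/(b^2 - 10*b + 16)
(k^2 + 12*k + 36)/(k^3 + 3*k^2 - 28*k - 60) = (k + 6)/(k^2 - 3*k - 10)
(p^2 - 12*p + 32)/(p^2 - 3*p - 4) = (p - 8)/(p + 1)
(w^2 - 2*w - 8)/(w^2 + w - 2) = (w - 4)/(w - 1)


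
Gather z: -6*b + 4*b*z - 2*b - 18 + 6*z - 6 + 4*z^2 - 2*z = -8*b + 4*z^2 + z*(4*b + 4) - 24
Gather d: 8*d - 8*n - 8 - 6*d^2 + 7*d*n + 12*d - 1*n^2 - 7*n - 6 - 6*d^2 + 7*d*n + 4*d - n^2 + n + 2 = -12*d^2 + d*(14*n + 24) - 2*n^2 - 14*n - 12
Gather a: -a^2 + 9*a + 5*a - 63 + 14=-a^2 + 14*a - 49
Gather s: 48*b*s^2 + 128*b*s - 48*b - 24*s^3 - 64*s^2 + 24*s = -48*b - 24*s^3 + s^2*(48*b - 64) + s*(128*b + 24)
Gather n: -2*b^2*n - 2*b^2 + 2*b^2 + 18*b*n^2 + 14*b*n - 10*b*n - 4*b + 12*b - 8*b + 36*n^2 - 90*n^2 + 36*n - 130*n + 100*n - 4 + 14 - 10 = n^2*(18*b - 54) + n*(-2*b^2 + 4*b + 6)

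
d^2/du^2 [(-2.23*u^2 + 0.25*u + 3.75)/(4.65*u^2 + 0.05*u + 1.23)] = (5.6843418860808e-14*u^4 + 11.8482*u^3 + 563.03316*u^2 - 3.348*u - 49.655784)/(100.544625*u^6 + 3.243375*u^5 + 79.8219*u^4 + 1.715975*u^3 + 21.11418*u^2 + 0.226935*u + 1.860867)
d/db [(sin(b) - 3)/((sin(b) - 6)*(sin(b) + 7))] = (6*sin(b) + cos(b)^2 - 40)*cos(b)/((sin(b) - 6)^2*(sin(b) + 7)^2)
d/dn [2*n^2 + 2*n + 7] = 4*n + 2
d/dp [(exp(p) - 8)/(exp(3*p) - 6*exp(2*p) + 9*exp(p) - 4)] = 2*(-exp(2*p) + 14*exp(p) - 34)*exp(p)/(exp(5*p) - 11*exp(4*p) + 43*exp(3*p) - 73*exp(2*p) + 56*exp(p) - 16)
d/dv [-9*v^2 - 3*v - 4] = -18*v - 3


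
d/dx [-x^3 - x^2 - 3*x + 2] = -3*x^2 - 2*x - 3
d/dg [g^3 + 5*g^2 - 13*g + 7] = 3*g^2 + 10*g - 13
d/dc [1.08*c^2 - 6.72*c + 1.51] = 2.16*c - 6.72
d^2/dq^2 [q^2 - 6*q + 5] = 2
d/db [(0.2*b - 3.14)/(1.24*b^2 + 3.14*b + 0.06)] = (-0.248*b^2 + 7.7872*b + 9.8716)/(1.5376*b^4 + 7.7872*b^3 + 10.0084*b^2 + 0.3768*b + 0.0036)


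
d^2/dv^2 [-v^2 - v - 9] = -2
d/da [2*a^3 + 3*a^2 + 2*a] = 6*a^2 + 6*a + 2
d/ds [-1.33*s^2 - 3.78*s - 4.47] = -2.66*s - 3.78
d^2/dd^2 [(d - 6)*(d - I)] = 2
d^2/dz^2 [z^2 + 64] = 2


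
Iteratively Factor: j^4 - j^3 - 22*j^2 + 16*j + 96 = (j + 2)*(j^3 - 3*j^2 - 16*j + 48) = (j + 2)*(j + 4)*(j^2 - 7*j + 12) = (j - 4)*(j + 2)*(j + 4)*(j - 3)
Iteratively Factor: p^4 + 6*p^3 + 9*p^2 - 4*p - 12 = (p + 3)*(p^3 + 3*p^2 - 4) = (p + 2)*(p + 3)*(p^2 + p - 2) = (p + 2)^2*(p + 3)*(p - 1)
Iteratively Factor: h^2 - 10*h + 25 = (h - 5)*(h - 5)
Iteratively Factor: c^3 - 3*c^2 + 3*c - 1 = (c - 1)*(c^2 - 2*c + 1) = (c - 1)^2*(c - 1)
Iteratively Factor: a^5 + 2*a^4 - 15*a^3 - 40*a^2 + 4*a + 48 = (a + 2)*(a^4 - 15*a^2 - 10*a + 24) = (a - 4)*(a + 2)*(a^3 + 4*a^2 + a - 6) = (a - 4)*(a + 2)^2*(a^2 + 2*a - 3) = (a - 4)*(a + 2)^2*(a + 3)*(a - 1)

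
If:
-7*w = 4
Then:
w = -4/7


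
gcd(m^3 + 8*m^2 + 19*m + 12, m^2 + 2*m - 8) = m + 4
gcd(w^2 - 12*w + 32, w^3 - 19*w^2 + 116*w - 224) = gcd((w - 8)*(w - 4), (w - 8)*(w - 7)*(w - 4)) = w^2 - 12*w + 32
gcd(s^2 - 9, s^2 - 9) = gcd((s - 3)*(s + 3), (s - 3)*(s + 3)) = s^2 - 9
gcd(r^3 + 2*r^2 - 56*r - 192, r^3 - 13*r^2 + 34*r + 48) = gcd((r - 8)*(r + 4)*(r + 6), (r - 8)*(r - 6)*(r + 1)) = r - 8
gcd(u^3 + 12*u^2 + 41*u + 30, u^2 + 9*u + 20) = u + 5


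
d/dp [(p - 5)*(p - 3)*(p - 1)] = 3*p^2 - 18*p + 23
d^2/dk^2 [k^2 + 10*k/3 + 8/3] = 2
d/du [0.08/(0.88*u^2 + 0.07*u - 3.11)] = (-0.1408*u - 0.0056)/(0.88*u^2 + 0.07*u - 3.11)^2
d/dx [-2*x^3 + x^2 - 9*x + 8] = -6*x^2 + 2*x - 9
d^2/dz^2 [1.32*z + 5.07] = 0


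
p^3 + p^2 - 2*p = p*(p - 1)*(p + 2)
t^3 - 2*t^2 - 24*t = t*(t - 6)*(t + 4)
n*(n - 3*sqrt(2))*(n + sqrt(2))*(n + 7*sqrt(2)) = n^4 + 5*sqrt(2)*n^3 - 34*n^2 - 42*sqrt(2)*n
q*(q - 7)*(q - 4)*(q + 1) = q^4 - 10*q^3 + 17*q^2 + 28*q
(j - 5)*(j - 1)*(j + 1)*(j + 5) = j^4 - 26*j^2 + 25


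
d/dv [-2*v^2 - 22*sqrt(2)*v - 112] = -4*v - 22*sqrt(2)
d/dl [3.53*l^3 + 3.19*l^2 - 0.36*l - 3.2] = 10.59*l^2 + 6.38*l - 0.36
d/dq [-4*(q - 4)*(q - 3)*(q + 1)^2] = -16*q^3 + 60*q^2 + 8*q - 68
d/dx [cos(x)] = -sin(x)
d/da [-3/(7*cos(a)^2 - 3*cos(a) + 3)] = 3*(3 - 14*cos(a))*sin(a)/(7*cos(a)^2 - 3*cos(a) + 3)^2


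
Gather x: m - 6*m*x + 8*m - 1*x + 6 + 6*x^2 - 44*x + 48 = 9*m + 6*x^2 + x*(-6*m - 45) + 54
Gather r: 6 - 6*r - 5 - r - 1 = -7*r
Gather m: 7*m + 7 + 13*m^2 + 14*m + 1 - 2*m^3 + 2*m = -2*m^3 + 13*m^2 + 23*m + 8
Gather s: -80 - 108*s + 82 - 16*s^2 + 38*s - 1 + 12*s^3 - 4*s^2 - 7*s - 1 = 12*s^3 - 20*s^2 - 77*s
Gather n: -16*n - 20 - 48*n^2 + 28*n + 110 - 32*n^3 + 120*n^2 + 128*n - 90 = -32*n^3 + 72*n^2 + 140*n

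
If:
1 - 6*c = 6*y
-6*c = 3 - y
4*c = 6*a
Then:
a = -17/63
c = -17/42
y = 4/7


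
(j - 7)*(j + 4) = j^2 - 3*j - 28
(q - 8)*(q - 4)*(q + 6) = q^3 - 6*q^2 - 40*q + 192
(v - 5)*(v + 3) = v^2 - 2*v - 15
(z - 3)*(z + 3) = z^2 - 9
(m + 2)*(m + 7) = m^2 + 9*m + 14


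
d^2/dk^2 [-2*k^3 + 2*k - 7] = -12*k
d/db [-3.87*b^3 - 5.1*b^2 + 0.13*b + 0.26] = -11.61*b^2 - 10.2*b + 0.13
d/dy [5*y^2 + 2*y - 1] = 10*y + 2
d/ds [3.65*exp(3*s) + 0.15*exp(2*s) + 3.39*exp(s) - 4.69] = (10.95*exp(2*s) + 0.3*exp(s) + 3.39)*exp(s)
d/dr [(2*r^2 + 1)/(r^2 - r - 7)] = (-2*r^2 - 30*r + 1)/(r^4 - 2*r^3 - 13*r^2 + 14*r + 49)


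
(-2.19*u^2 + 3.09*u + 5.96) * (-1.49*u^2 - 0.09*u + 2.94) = 3.2631*u^4 - 4.407*u^3 - 15.5971*u^2 + 8.5482*u + 17.5224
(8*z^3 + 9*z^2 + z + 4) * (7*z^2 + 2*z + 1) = 56*z^5 + 79*z^4 + 33*z^3 + 39*z^2 + 9*z + 4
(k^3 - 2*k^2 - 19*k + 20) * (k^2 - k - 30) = k^5 - 3*k^4 - 47*k^3 + 99*k^2 + 550*k - 600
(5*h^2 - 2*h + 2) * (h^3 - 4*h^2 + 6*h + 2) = 5*h^5 - 22*h^4 + 40*h^3 - 10*h^2 + 8*h + 4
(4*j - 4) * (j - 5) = 4*j^2 - 24*j + 20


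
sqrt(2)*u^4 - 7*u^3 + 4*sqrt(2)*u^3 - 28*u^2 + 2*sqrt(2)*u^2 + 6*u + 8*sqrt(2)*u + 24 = (u + 4)*(u - 3*sqrt(2))*(u - sqrt(2))*(sqrt(2)*u + 1)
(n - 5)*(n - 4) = n^2 - 9*n + 20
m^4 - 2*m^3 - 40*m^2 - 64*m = m*(m - 8)*(m + 2)*(m + 4)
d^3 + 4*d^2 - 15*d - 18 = (d - 3)*(d + 1)*(d + 6)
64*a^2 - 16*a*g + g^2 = (-8*a + g)^2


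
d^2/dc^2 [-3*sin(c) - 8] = 3*sin(c)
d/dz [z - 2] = 1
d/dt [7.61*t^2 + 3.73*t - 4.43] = 15.22*t + 3.73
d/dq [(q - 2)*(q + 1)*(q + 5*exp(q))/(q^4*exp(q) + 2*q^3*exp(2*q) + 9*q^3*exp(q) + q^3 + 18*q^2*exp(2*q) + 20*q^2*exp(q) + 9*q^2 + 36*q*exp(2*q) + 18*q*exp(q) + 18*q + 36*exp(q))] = (-(q - 2)*(q + 1)*(q + 5*exp(q))*(q^4*exp(q) + 4*q^3*exp(2*q) + 13*q^3*exp(q) + 42*q^2*exp(2*q) + 47*q^2*exp(q) + 3*q^2 + 108*q*exp(2*q) + 58*q*exp(q) + 18*q + 36*exp(2*q) + 54*exp(q) + 18) + ((q - 2)*(q + 1)*(5*exp(q) + 1) + (q - 2)*(q + 5*exp(q)) + (q + 1)*(q + 5*exp(q)))*(q^4*exp(q) + 2*q^3*exp(2*q) + 9*q^3*exp(q) + q^3 + 18*q^2*exp(2*q) + 20*q^2*exp(q) + 9*q^2 + 36*q*exp(2*q) + 18*q*exp(q) + 18*q + 36*exp(q)))/(q^4*exp(q) + 2*q^3*exp(2*q) + 9*q^3*exp(q) + q^3 + 18*q^2*exp(2*q) + 20*q^2*exp(q) + 9*q^2 + 36*q*exp(2*q) + 18*q*exp(q) + 18*q + 36*exp(q))^2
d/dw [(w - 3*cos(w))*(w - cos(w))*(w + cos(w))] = 3*w^2*sin(w) + 3*w^2 + w*sin(2*w) - 6*w*cos(w) - 9*sin(w)*cos(w)^2 - cos(w)^2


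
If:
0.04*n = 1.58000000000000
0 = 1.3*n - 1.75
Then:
No Solution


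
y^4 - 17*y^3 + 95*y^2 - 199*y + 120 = (y - 8)*(y - 5)*(y - 3)*(y - 1)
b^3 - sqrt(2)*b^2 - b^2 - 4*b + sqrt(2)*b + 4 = (b - 1)*(b - 2*sqrt(2))*(b + sqrt(2))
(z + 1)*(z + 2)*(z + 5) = z^3 + 8*z^2 + 17*z + 10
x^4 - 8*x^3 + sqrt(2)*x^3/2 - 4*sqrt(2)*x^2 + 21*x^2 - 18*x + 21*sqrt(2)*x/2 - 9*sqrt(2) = (x - 3)^2*(x - 2)*(x + sqrt(2)/2)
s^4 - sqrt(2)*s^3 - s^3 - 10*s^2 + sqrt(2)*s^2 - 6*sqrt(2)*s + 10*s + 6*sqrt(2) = (s - 1)*(s - 3*sqrt(2))*(s + sqrt(2))^2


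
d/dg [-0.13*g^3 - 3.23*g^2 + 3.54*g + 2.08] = -0.39*g^2 - 6.46*g + 3.54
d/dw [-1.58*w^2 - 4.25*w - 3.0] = -3.16*w - 4.25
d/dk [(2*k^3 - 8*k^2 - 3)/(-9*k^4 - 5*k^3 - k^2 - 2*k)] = (18*k^6 - 144*k^5 - 42*k^4 - 116*k^3 - 29*k^2 - 6*k - 6)/(k^2*(81*k^6 + 90*k^5 + 43*k^4 + 46*k^3 + 21*k^2 + 4*k + 4))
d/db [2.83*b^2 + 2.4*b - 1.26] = 5.66*b + 2.4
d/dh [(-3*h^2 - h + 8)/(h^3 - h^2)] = (3*h^3 + 2*h^2 - 25*h + 16)/(h^3*(h^2 - 2*h + 1))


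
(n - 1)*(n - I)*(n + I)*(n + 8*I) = n^4 - n^3 + 8*I*n^3 + n^2 - 8*I*n^2 - n + 8*I*n - 8*I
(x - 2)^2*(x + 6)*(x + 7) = x^4 + 9*x^3 - 6*x^2 - 116*x + 168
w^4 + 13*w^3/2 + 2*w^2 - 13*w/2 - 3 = (w - 1)*(w + 1/2)*(w + 1)*(w + 6)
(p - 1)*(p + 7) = p^2 + 6*p - 7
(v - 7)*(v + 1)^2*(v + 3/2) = v^4 - 7*v^3/2 - 41*v^2/2 - 53*v/2 - 21/2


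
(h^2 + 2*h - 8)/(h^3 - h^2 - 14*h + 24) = 1/(h - 3)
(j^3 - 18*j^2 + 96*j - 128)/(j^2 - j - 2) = (j^2 - 16*j + 64)/(j + 1)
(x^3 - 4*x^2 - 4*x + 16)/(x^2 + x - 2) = (x^2 - 6*x + 8)/(x - 1)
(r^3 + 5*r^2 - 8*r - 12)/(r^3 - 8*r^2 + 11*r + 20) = (r^2 + 4*r - 12)/(r^2 - 9*r + 20)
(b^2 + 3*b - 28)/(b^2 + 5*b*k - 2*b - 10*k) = (b^2 + 3*b - 28)/(b^2 + 5*b*k - 2*b - 10*k)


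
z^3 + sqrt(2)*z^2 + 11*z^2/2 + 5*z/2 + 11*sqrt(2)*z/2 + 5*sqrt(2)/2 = (z + 1/2)*(z + 5)*(z + sqrt(2))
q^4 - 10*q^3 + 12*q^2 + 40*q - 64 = (q - 8)*(q - 2)^2*(q + 2)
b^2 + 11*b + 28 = (b + 4)*(b + 7)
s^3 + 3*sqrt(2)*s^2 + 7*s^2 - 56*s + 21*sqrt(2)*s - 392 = (s + 7)*(s - 4*sqrt(2))*(s + 7*sqrt(2))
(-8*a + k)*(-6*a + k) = 48*a^2 - 14*a*k + k^2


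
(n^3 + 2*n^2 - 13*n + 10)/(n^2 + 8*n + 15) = (n^2 - 3*n + 2)/(n + 3)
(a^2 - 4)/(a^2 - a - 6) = (a - 2)/(a - 3)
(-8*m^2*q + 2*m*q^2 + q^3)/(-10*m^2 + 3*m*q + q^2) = q*(4*m + q)/(5*m + q)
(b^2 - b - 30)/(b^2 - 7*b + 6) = (b + 5)/(b - 1)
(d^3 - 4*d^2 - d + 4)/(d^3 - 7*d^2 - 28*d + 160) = (d^2 - 1)/(d^2 - 3*d - 40)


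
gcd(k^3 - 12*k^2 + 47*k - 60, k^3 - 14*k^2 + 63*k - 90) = k^2 - 8*k + 15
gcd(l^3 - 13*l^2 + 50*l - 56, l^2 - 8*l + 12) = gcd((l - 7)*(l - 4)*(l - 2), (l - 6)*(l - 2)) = l - 2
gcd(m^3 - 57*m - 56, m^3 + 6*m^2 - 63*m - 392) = m^2 - m - 56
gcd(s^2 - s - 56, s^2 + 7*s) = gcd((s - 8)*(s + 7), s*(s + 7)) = s + 7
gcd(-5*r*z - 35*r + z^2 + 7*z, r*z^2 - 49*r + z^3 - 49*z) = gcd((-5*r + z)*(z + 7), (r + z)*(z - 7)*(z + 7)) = z + 7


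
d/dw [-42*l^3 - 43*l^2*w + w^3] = -43*l^2 + 3*w^2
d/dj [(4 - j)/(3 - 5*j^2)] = (5*j^2 - 10*j*(j - 4) - 3)/(5*j^2 - 3)^2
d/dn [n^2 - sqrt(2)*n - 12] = 2*n - sqrt(2)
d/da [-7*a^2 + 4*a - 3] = 4 - 14*a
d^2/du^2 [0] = 0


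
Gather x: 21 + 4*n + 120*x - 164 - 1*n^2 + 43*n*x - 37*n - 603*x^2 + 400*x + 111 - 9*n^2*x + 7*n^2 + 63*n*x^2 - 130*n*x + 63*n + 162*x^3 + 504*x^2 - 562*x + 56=6*n^2 + 30*n + 162*x^3 + x^2*(63*n - 99) + x*(-9*n^2 - 87*n - 42) + 24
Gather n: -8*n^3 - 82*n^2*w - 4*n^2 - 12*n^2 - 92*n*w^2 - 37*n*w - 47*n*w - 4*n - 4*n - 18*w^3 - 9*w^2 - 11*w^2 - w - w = -8*n^3 + n^2*(-82*w - 16) + n*(-92*w^2 - 84*w - 8) - 18*w^3 - 20*w^2 - 2*w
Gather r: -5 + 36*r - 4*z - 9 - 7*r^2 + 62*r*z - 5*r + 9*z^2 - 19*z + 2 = -7*r^2 + r*(62*z + 31) + 9*z^2 - 23*z - 12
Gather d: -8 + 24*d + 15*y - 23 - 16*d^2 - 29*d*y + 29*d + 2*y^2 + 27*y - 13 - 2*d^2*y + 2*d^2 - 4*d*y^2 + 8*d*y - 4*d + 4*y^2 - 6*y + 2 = d^2*(-2*y - 14) + d*(-4*y^2 - 21*y + 49) + 6*y^2 + 36*y - 42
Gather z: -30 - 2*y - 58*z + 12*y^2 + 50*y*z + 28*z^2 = 12*y^2 - 2*y + 28*z^2 + z*(50*y - 58) - 30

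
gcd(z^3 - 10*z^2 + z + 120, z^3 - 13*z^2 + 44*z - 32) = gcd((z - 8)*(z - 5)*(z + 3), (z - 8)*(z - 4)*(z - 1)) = z - 8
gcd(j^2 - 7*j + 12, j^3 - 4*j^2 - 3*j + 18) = j - 3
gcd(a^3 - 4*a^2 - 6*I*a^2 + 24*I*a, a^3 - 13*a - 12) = a - 4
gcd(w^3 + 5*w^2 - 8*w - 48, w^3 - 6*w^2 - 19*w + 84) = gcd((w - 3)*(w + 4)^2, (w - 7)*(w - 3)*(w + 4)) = w^2 + w - 12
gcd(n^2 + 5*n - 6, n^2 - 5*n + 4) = n - 1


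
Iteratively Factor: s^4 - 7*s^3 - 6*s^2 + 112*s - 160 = (s - 2)*(s^3 - 5*s^2 - 16*s + 80) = (s - 4)*(s - 2)*(s^2 - s - 20) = (s - 5)*(s - 4)*(s - 2)*(s + 4)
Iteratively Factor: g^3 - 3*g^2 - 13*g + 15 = (g - 1)*(g^2 - 2*g - 15) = (g - 5)*(g - 1)*(g + 3)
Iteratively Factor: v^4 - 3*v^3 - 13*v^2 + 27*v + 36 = (v + 3)*(v^3 - 6*v^2 + 5*v + 12) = (v + 1)*(v + 3)*(v^2 - 7*v + 12) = (v - 3)*(v + 1)*(v + 3)*(v - 4)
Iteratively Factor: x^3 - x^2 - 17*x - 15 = (x - 5)*(x^2 + 4*x + 3) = (x - 5)*(x + 1)*(x + 3)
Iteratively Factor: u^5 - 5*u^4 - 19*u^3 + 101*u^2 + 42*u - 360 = (u + 2)*(u^4 - 7*u^3 - 5*u^2 + 111*u - 180) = (u - 3)*(u + 2)*(u^3 - 4*u^2 - 17*u + 60) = (u - 5)*(u - 3)*(u + 2)*(u^2 + u - 12) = (u - 5)*(u - 3)*(u + 2)*(u + 4)*(u - 3)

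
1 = 1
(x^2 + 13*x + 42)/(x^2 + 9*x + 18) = (x + 7)/(x + 3)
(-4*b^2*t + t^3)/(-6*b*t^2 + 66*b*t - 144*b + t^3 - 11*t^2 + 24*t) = t*(4*b^2 - t^2)/(6*b*t^2 - 66*b*t + 144*b - t^3 + 11*t^2 - 24*t)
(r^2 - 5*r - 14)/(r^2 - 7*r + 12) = (r^2 - 5*r - 14)/(r^2 - 7*r + 12)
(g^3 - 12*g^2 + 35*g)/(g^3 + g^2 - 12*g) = (g^2 - 12*g + 35)/(g^2 + g - 12)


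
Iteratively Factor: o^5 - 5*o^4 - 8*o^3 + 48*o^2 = (o)*(o^4 - 5*o^3 - 8*o^2 + 48*o) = o*(o - 4)*(o^3 - o^2 - 12*o) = o*(o - 4)*(o + 3)*(o^2 - 4*o) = o^2*(o - 4)*(o + 3)*(o - 4)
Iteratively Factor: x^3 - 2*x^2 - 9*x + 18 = (x - 2)*(x^2 - 9) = (x - 3)*(x - 2)*(x + 3)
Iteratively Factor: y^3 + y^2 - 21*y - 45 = (y + 3)*(y^2 - 2*y - 15) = (y + 3)^2*(y - 5)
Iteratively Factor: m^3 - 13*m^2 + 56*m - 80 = (m - 4)*(m^2 - 9*m + 20) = (m - 5)*(m - 4)*(m - 4)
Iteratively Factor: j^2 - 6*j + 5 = (j - 5)*(j - 1)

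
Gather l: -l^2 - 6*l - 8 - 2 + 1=-l^2 - 6*l - 9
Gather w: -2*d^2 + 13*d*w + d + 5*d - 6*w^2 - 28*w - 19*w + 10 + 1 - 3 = -2*d^2 + 6*d - 6*w^2 + w*(13*d - 47) + 8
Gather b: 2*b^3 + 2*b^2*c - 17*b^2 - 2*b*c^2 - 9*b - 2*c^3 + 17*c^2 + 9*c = 2*b^3 + b^2*(2*c - 17) + b*(-2*c^2 - 9) - 2*c^3 + 17*c^2 + 9*c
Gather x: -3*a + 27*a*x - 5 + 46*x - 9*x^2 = -3*a - 9*x^2 + x*(27*a + 46) - 5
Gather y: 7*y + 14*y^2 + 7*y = 14*y^2 + 14*y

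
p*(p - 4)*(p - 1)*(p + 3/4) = p^4 - 17*p^3/4 + p^2/4 + 3*p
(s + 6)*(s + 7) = s^2 + 13*s + 42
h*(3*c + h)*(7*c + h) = 21*c^2*h + 10*c*h^2 + h^3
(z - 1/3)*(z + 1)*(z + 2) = z^3 + 8*z^2/3 + z - 2/3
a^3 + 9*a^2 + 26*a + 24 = (a + 2)*(a + 3)*(a + 4)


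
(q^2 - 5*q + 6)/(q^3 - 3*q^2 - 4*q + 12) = 1/(q + 2)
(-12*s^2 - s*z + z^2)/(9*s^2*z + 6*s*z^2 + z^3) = (-4*s + z)/(z*(3*s + z))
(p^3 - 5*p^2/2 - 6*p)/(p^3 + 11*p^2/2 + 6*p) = (p - 4)/(p + 4)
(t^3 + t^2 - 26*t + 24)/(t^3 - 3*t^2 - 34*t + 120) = (t - 1)/(t - 5)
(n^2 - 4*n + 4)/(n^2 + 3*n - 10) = (n - 2)/(n + 5)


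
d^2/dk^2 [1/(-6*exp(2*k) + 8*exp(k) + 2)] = 2*(2*(3*exp(k) - 2)^2*exp(k) + (3*exp(k) - 1)*(-3*exp(2*k) + 4*exp(k) + 1))*exp(k)/(-3*exp(2*k) + 4*exp(k) + 1)^3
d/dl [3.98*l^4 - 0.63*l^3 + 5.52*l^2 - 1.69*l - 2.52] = 15.92*l^3 - 1.89*l^2 + 11.04*l - 1.69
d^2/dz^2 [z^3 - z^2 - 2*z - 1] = 6*z - 2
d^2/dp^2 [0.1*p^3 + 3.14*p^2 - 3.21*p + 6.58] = 0.6*p + 6.28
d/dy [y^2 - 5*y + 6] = 2*y - 5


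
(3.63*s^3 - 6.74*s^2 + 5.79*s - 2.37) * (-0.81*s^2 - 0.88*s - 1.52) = -2.9403*s^5 + 2.265*s^4 - 4.2763*s^3 + 7.0693*s^2 - 6.7152*s + 3.6024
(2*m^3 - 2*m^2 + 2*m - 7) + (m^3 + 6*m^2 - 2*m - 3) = 3*m^3 + 4*m^2 - 10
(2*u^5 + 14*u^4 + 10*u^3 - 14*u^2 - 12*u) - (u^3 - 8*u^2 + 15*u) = 2*u^5 + 14*u^4 + 9*u^3 - 6*u^2 - 27*u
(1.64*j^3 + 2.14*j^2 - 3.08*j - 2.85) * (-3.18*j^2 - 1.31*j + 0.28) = -5.2152*j^5 - 8.9536*j^4 + 7.4502*j^3 + 13.697*j^2 + 2.8711*j - 0.798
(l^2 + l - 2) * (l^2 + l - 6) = l^4 + 2*l^3 - 7*l^2 - 8*l + 12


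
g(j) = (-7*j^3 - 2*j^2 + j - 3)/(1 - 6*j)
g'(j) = (-21*j^2 - 4*j + 1)/(1 - 6*j) + 6*(-7*j^3 - 2*j^2 + j - 3)/(1 - 6*j)^2 = (84*j^3 - 9*j^2 - 4*j - 17)/(36*j^2 - 12*j + 1)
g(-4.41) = 20.18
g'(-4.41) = -9.79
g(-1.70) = 2.13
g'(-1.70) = -3.58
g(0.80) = 1.86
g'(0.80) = 1.18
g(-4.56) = 21.67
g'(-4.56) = -10.13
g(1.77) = 4.81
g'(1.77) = 4.47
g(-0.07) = -2.17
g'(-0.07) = -8.33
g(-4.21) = 18.27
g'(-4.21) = -9.32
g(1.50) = 3.70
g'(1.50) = 3.75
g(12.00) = 174.30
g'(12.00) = 28.52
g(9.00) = 99.23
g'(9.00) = 21.52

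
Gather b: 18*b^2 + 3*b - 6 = 18*b^2 + 3*b - 6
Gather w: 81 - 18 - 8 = 55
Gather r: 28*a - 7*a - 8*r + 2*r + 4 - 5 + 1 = 21*a - 6*r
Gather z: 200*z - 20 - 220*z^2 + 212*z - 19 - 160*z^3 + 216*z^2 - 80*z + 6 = -160*z^3 - 4*z^2 + 332*z - 33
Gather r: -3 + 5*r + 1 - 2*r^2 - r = -2*r^2 + 4*r - 2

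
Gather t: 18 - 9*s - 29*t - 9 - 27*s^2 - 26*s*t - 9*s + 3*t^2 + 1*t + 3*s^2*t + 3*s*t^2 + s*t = -27*s^2 - 18*s + t^2*(3*s + 3) + t*(3*s^2 - 25*s - 28) + 9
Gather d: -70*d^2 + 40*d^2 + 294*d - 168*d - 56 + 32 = -30*d^2 + 126*d - 24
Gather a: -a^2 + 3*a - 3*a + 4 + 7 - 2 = 9 - a^2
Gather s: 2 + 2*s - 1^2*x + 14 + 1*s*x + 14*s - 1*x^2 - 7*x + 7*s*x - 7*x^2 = s*(8*x + 16) - 8*x^2 - 8*x + 16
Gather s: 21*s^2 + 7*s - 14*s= 21*s^2 - 7*s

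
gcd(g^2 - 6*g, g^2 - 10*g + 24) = g - 6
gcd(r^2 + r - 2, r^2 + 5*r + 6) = r + 2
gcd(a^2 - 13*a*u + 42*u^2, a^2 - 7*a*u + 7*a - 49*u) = -a + 7*u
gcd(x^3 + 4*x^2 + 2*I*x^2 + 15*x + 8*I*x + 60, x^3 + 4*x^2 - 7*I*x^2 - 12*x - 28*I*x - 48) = x^2 + x*(4 - 3*I) - 12*I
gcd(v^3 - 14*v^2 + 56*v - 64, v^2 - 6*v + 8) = v^2 - 6*v + 8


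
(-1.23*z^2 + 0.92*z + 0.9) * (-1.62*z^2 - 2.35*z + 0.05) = 1.9926*z^4 + 1.4001*z^3 - 3.6815*z^2 - 2.069*z + 0.045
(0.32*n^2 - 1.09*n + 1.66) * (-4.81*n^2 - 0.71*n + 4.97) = -1.5392*n^4 + 5.0157*n^3 - 5.6203*n^2 - 6.5959*n + 8.2502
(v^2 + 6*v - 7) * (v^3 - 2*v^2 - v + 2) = v^5 + 4*v^4 - 20*v^3 + 10*v^2 + 19*v - 14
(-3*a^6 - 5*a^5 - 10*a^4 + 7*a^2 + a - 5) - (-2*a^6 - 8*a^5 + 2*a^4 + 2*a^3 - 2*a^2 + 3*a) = -a^6 + 3*a^5 - 12*a^4 - 2*a^3 + 9*a^2 - 2*a - 5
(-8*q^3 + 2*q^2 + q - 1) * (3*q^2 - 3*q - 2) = -24*q^5 + 30*q^4 + 13*q^3 - 10*q^2 + q + 2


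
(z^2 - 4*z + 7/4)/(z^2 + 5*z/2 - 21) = (z - 1/2)/(z + 6)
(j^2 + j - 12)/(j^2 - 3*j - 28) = (j - 3)/(j - 7)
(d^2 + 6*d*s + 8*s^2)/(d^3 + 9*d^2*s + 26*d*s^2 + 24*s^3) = 1/(d + 3*s)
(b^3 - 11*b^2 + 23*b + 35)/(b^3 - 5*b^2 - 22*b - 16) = (b^2 - 12*b + 35)/(b^2 - 6*b - 16)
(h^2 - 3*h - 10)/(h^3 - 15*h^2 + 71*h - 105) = (h + 2)/(h^2 - 10*h + 21)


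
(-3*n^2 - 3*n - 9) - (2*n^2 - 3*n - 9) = -5*n^2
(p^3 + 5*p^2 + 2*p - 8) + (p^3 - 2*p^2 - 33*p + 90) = 2*p^3 + 3*p^2 - 31*p + 82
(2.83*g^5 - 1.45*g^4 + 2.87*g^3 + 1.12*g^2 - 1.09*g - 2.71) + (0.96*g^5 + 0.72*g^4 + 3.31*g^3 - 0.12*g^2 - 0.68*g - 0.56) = 3.79*g^5 - 0.73*g^4 + 6.18*g^3 + 1.0*g^2 - 1.77*g - 3.27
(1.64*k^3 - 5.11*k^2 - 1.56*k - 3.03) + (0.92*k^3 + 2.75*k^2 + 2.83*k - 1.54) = 2.56*k^3 - 2.36*k^2 + 1.27*k - 4.57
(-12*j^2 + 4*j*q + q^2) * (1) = -12*j^2 + 4*j*q + q^2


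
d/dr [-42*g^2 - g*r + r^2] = -g + 2*r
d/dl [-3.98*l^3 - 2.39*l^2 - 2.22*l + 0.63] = -11.94*l^2 - 4.78*l - 2.22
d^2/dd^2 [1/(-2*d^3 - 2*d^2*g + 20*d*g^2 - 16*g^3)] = ((3*d + g)*(d^3 + d^2*g - 10*d*g^2 + 8*g^3) - (3*d^2 + 2*d*g - 10*g^2)^2)/(d^3 + d^2*g - 10*d*g^2 + 8*g^3)^3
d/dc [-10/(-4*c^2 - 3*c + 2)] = 10*(-8*c - 3)/(4*c^2 + 3*c - 2)^2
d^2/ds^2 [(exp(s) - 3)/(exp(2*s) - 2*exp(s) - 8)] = (exp(4*s) - 10*exp(3*s) + 66*exp(2*s) - 124*exp(s) + 112)*exp(s)/(exp(6*s) - 6*exp(5*s) - 12*exp(4*s) + 88*exp(3*s) + 96*exp(2*s) - 384*exp(s) - 512)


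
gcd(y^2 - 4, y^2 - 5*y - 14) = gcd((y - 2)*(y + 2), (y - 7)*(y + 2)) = y + 2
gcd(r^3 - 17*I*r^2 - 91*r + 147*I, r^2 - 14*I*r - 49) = r^2 - 14*I*r - 49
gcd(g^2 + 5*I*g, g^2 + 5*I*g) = g^2 + 5*I*g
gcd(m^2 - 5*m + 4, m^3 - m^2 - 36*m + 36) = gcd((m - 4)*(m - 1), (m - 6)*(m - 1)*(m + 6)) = m - 1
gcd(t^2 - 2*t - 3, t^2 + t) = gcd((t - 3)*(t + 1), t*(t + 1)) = t + 1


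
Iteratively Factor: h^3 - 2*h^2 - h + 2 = (h - 2)*(h^2 - 1) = (h - 2)*(h - 1)*(h + 1)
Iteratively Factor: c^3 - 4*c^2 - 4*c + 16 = (c - 2)*(c^2 - 2*c - 8) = (c - 4)*(c - 2)*(c + 2)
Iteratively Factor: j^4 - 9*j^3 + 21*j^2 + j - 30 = (j + 1)*(j^3 - 10*j^2 + 31*j - 30) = (j - 3)*(j + 1)*(j^2 - 7*j + 10) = (j - 3)*(j - 2)*(j + 1)*(j - 5)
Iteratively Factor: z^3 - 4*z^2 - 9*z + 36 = (z + 3)*(z^2 - 7*z + 12) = (z - 3)*(z + 3)*(z - 4)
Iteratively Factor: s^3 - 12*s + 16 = (s - 2)*(s^2 + 2*s - 8) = (s - 2)^2*(s + 4)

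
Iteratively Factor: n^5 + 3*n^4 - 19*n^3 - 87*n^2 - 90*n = (n + 2)*(n^4 + n^3 - 21*n^2 - 45*n) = (n + 2)*(n + 3)*(n^3 - 2*n^2 - 15*n) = (n - 5)*(n + 2)*(n + 3)*(n^2 + 3*n) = n*(n - 5)*(n + 2)*(n + 3)*(n + 3)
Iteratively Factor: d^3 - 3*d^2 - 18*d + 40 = (d + 4)*(d^2 - 7*d + 10) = (d - 5)*(d + 4)*(d - 2)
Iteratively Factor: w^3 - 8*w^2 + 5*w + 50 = (w - 5)*(w^2 - 3*w - 10) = (w - 5)^2*(w + 2)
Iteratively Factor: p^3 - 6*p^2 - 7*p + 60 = (p + 3)*(p^2 - 9*p + 20) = (p - 4)*(p + 3)*(p - 5)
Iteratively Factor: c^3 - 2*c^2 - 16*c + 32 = (c + 4)*(c^2 - 6*c + 8) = (c - 2)*(c + 4)*(c - 4)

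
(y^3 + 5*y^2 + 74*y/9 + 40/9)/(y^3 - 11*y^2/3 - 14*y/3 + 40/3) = (9*y^2 + 27*y + 20)/(3*(3*y^2 - 17*y + 20))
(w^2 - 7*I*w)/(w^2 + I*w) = (w - 7*I)/(w + I)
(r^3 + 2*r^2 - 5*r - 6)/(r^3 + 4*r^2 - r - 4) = (r^2 + r - 6)/(r^2 + 3*r - 4)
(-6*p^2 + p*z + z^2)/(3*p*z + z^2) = (-2*p + z)/z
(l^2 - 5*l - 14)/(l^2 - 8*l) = (l^2 - 5*l - 14)/(l*(l - 8))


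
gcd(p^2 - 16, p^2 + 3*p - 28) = p - 4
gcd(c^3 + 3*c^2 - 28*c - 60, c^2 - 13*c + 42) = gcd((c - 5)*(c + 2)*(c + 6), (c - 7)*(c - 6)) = 1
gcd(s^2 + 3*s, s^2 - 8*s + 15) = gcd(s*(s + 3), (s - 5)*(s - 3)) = 1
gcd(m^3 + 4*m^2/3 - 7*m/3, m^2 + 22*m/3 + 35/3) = m + 7/3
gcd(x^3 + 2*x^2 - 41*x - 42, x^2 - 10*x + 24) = x - 6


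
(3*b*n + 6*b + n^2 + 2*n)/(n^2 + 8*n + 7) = (3*b*n + 6*b + n^2 + 2*n)/(n^2 + 8*n + 7)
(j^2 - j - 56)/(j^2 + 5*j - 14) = (j - 8)/(j - 2)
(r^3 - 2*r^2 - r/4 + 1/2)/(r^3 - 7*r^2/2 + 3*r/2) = (r^2 - 3*r/2 - 1)/(r*(r - 3))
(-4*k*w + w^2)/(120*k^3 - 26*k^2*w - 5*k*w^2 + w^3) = w/(-30*k^2 - k*w + w^2)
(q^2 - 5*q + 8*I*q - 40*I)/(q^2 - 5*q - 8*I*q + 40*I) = (q + 8*I)/(q - 8*I)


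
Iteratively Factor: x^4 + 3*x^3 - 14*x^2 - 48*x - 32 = (x + 1)*(x^3 + 2*x^2 - 16*x - 32) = (x - 4)*(x + 1)*(x^2 + 6*x + 8) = (x - 4)*(x + 1)*(x + 2)*(x + 4)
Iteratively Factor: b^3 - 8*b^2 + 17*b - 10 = (b - 1)*(b^2 - 7*b + 10) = (b - 5)*(b - 1)*(b - 2)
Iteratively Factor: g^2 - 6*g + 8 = (g - 4)*(g - 2)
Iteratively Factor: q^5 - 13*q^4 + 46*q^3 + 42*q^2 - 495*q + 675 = (q - 5)*(q^4 - 8*q^3 + 6*q^2 + 72*q - 135) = (q - 5)*(q - 3)*(q^3 - 5*q^2 - 9*q + 45) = (q - 5)*(q - 3)*(q + 3)*(q^2 - 8*q + 15) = (q - 5)^2*(q - 3)*(q + 3)*(q - 3)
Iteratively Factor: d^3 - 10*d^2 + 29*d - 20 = (d - 1)*(d^2 - 9*d + 20) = (d - 4)*(d - 1)*(d - 5)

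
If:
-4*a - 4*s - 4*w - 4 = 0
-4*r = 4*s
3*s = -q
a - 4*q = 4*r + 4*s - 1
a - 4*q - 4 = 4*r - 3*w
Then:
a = -97/37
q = -15/37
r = -5/37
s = 5/37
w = 55/37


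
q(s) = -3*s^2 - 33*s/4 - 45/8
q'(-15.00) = 81.75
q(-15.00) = -556.88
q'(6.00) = -44.25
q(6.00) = -163.12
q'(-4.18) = 16.83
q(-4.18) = -23.56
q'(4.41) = -34.71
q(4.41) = -100.35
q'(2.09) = -20.79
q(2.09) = -35.97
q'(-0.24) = -6.81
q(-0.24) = -3.82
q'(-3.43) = 12.33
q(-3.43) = -12.62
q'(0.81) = -13.11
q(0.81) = -14.28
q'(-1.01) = -2.19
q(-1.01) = -0.35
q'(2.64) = -24.09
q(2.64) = -48.31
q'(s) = -6*s - 33/4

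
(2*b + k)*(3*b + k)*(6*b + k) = 36*b^3 + 36*b^2*k + 11*b*k^2 + k^3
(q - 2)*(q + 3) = q^2 + q - 6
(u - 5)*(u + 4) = u^2 - u - 20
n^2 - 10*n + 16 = (n - 8)*(n - 2)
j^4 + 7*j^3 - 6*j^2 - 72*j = j*(j - 3)*(j + 4)*(j + 6)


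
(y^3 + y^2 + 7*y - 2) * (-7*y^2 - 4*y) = -7*y^5 - 11*y^4 - 53*y^3 - 14*y^2 + 8*y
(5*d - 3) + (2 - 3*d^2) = -3*d^2 + 5*d - 1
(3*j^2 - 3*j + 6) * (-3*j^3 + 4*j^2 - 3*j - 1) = -9*j^5 + 21*j^4 - 39*j^3 + 30*j^2 - 15*j - 6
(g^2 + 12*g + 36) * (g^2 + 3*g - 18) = g^4 + 15*g^3 + 54*g^2 - 108*g - 648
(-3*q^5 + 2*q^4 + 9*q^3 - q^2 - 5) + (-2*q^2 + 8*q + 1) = -3*q^5 + 2*q^4 + 9*q^3 - 3*q^2 + 8*q - 4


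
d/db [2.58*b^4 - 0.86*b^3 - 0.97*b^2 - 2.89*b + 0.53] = 10.32*b^3 - 2.58*b^2 - 1.94*b - 2.89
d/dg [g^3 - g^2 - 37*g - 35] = 3*g^2 - 2*g - 37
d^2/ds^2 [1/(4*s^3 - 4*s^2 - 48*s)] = (s*(1 - 3*s)*(-s^2 + s + 12) - (-3*s^2 + 2*s + 12)^2)/(2*s^3*(-s^2 + s + 12)^3)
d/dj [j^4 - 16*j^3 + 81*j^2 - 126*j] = 4*j^3 - 48*j^2 + 162*j - 126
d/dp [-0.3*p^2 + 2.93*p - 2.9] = 2.93 - 0.6*p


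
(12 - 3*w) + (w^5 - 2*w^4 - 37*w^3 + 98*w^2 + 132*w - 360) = w^5 - 2*w^4 - 37*w^3 + 98*w^2 + 129*w - 348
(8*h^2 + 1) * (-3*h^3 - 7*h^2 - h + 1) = -24*h^5 - 56*h^4 - 11*h^3 + h^2 - h + 1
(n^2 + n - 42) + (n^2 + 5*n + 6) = 2*n^2 + 6*n - 36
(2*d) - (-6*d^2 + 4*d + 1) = 6*d^2 - 2*d - 1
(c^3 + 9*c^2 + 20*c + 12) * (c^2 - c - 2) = c^5 + 8*c^4 + 9*c^3 - 26*c^2 - 52*c - 24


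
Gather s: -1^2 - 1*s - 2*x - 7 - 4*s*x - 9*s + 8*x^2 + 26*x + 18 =s*(-4*x - 10) + 8*x^2 + 24*x + 10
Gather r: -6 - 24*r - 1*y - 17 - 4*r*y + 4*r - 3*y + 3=r*(-4*y - 20) - 4*y - 20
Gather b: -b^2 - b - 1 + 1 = -b^2 - b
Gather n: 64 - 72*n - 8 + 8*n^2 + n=8*n^2 - 71*n + 56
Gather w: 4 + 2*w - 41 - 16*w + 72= 35 - 14*w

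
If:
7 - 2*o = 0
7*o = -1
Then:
No Solution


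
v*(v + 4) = v^2 + 4*v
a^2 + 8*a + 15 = (a + 3)*(a + 5)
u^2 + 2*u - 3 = (u - 1)*(u + 3)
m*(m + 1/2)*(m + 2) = m^3 + 5*m^2/2 + m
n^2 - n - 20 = (n - 5)*(n + 4)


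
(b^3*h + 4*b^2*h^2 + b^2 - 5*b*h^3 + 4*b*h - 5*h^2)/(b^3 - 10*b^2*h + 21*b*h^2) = (b^3*h + 4*b^2*h^2 + b^2 - 5*b*h^3 + 4*b*h - 5*h^2)/(b*(b^2 - 10*b*h + 21*h^2))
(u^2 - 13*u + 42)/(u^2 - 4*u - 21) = (u - 6)/(u + 3)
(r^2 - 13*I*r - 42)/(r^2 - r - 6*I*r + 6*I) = (r - 7*I)/(r - 1)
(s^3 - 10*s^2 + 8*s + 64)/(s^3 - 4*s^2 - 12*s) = (s^2 - 12*s + 32)/(s*(s - 6))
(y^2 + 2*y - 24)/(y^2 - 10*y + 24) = (y + 6)/(y - 6)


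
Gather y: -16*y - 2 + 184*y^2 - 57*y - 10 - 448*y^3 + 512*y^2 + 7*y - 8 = -448*y^3 + 696*y^2 - 66*y - 20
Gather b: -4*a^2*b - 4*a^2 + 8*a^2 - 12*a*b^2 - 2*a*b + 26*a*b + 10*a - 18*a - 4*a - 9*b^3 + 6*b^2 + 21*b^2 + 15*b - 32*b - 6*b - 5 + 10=4*a^2 - 12*a - 9*b^3 + b^2*(27 - 12*a) + b*(-4*a^2 + 24*a - 23) + 5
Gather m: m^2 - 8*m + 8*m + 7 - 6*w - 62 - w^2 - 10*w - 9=m^2 - w^2 - 16*w - 64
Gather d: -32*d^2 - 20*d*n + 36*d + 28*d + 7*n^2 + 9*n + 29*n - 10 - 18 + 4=-32*d^2 + d*(64 - 20*n) + 7*n^2 + 38*n - 24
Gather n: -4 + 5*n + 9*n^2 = 9*n^2 + 5*n - 4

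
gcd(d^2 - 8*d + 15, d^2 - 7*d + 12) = d - 3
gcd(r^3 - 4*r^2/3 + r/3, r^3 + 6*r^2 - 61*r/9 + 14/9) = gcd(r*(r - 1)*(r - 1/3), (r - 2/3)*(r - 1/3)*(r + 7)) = r - 1/3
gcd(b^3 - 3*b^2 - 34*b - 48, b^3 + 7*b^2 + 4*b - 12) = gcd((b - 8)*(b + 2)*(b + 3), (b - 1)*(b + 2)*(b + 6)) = b + 2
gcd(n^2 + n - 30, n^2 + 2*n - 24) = n + 6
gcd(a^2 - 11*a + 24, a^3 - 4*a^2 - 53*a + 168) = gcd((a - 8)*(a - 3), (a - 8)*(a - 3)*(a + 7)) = a^2 - 11*a + 24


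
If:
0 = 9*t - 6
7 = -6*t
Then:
No Solution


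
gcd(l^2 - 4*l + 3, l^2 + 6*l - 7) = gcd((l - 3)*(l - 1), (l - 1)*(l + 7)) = l - 1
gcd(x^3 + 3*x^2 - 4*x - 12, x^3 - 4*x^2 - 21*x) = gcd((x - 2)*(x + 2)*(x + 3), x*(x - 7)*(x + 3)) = x + 3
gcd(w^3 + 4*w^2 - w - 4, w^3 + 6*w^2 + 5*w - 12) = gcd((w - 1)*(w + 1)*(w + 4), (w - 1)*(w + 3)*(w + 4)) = w^2 + 3*w - 4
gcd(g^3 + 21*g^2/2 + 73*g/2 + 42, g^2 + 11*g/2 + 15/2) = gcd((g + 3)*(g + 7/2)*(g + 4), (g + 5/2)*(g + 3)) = g + 3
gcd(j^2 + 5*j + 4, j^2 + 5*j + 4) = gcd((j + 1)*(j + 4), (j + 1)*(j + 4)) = j^2 + 5*j + 4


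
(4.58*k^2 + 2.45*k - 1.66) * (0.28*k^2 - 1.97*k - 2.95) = 1.2824*k^4 - 8.3366*k^3 - 18.8023*k^2 - 3.9573*k + 4.897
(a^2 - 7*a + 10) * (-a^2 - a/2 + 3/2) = -a^4 + 13*a^3/2 - 5*a^2 - 31*a/2 + 15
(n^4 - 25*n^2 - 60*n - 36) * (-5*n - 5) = -5*n^5 - 5*n^4 + 125*n^3 + 425*n^2 + 480*n + 180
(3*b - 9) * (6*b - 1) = 18*b^2 - 57*b + 9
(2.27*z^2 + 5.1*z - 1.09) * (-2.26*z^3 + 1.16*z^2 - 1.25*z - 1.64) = -5.1302*z^5 - 8.8928*z^4 + 5.5419*z^3 - 11.3622*z^2 - 7.0015*z + 1.7876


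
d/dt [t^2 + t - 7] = 2*t + 1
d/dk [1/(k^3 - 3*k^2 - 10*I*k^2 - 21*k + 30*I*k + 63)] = (-3*k^2 + 6*k + 20*I*k + 21 - 30*I)/(k^3 - 3*k^2 - 10*I*k^2 - 21*k + 30*I*k + 63)^2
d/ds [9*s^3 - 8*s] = 27*s^2 - 8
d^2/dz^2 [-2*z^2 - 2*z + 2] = -4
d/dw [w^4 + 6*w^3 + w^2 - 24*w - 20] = 4*w^3 + 18*w^2 + 2*w - 24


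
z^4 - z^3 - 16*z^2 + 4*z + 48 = (z - 4)*(z - 2)*(z + 2)*(z + 3)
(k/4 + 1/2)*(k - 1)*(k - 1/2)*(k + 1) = k^4/4 + 3*k^3/8 - k^2/2 - 3*k/8 + 1/4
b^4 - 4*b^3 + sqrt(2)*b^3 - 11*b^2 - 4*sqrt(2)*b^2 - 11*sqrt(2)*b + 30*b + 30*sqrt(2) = (b - 5)*(b - 2)*(b + 3)*(b + sqrt(2))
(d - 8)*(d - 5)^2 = d^3 - 18*d^2 + 105*d - 200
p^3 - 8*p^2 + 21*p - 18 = (p - 3)^2*(p - 2)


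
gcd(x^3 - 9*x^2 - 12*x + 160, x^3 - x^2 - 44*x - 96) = x^2 - 4*x - 32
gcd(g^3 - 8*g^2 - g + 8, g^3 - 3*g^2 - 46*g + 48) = g^2 - 9*g + 8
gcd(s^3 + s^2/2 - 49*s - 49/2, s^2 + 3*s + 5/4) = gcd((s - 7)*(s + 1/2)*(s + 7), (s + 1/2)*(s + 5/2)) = s + 1/2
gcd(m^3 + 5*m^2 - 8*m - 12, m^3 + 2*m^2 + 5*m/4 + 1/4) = m + 1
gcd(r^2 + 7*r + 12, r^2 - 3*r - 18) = r + 3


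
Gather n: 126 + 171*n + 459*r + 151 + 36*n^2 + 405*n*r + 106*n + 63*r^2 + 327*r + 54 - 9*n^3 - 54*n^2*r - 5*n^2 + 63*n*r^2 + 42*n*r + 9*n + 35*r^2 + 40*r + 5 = -9*n^3 + n^2*(31 - 54*r) + n*(63*r^2 + 447*r + 286) + 98*r^2 + 826*r + 336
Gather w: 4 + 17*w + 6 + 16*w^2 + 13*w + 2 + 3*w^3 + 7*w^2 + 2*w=3*w^3 + 23*w^2 + 32*w + 12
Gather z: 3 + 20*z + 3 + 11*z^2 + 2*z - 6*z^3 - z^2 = -6*z^3 + 10*z^2 + 22*z + 6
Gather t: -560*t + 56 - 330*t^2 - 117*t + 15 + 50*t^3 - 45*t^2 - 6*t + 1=50*t^3 - 375*t^2 - 683*t + 72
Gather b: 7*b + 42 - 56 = 7*b - 14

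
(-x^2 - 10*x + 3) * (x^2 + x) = -x^4 - 11*x^3 - 7*x^2 + 3*x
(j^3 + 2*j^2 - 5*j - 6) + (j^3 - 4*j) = 2*j^3 + 2*j^2 - 9*j - 6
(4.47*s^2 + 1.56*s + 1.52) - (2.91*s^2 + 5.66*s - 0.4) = 1.56*s^2 - 4.1*s + 1.92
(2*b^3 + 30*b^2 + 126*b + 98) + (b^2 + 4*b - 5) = 2*b^3 + 31*b^2 + 130*b + 93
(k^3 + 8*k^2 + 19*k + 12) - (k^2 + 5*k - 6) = k^3 + 7*k^2 + 14*k + 18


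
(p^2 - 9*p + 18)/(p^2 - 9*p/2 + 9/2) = 2*(p - 6)/(2*p - 3)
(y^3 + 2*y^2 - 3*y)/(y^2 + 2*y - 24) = y*(y^2 + 2*y - 3)/(y^2 + 2*y - 24)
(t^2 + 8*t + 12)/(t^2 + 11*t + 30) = (t + 2)/(t + 5)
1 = 1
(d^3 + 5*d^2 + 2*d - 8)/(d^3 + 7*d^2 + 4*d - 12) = (d + 4)/(d + 6)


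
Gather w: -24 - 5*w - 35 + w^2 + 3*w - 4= w^2 - 2*w - 63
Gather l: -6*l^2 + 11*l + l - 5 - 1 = -6*l^2 + 12*l - 6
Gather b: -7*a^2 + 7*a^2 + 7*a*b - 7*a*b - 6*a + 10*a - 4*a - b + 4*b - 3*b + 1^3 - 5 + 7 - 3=0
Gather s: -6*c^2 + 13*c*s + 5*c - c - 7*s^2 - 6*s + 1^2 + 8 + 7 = -6*c^2 + 4*c - 7*s^2 + s*(13*c - 6) + 16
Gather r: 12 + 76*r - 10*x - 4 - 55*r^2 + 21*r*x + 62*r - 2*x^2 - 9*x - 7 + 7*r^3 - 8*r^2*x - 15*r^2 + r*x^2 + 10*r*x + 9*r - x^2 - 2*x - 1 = 7*r^3 + r^2*(-8*x - 70) + r*(x^2 + 31*x + 147) - 3*x^2 - 21*x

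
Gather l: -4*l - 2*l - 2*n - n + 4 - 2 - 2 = -6*l - 3*n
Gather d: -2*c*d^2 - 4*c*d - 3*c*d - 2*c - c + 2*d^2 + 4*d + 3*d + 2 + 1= -3*c + d^2*(2 - 2*c) + d*(7 - 7*c) + 3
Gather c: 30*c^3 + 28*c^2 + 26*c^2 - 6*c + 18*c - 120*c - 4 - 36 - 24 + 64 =30*c^3 + 54*c^2 - 108*c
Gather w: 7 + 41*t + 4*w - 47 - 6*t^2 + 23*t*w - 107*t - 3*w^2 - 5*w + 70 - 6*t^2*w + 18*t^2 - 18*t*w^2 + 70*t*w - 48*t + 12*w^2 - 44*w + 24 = 12*t^2 - 114*t + w^2*(9 - 18*t) + w*(-6*t^2 + 93*t - 45) + 54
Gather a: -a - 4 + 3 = -a - 1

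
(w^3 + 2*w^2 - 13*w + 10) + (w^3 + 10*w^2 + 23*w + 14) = 2*w^3 + 12*w^2 + 10*w + 24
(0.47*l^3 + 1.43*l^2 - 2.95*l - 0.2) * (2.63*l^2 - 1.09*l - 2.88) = 1.2361*l^5 + 3.2486*l^4 - 10.6708*l^3 - 1.4289*l^2 + 8.714*l + 0.576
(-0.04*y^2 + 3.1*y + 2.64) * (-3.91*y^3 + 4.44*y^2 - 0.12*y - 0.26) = 0.1564*y^5 - 12.2986*y^4 + 3.4464*y^3 + 11.36*y^2 - 1.1228*y - 0.6864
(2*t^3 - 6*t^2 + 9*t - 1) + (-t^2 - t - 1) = 2*t^3 - 7*t^2 + 8*t - 2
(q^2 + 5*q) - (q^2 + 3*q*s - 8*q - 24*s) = -3*q*s + 13*q + 24*s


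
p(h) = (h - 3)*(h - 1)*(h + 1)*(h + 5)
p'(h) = (h - 3)*(h - 1)*(h + 1) + (h - 3)*(h - 1)*(h + 5) + (h - 3)*(h + 1)*(h + 5) + (h - 1)*(h + 1)*(h + 5)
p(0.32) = 12.80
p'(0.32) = -11.49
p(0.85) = 3.49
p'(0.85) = -22.41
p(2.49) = -19.86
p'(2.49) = 17.27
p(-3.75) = -110.21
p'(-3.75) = -8.56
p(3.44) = 40.23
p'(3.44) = 121.75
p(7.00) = 2304.00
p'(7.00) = 1440.00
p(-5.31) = 70.06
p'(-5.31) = -261.79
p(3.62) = 64.69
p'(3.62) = 150.54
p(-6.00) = 315.00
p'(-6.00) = -458.00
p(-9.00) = 3840.00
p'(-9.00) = -2144.00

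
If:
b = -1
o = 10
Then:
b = -1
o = 10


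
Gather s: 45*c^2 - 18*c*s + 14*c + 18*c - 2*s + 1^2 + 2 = 45*c^2 + 32*c + s*(-18*c - 2) + 3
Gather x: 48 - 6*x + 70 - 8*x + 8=126 - 14*x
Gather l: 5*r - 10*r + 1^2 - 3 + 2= -5*r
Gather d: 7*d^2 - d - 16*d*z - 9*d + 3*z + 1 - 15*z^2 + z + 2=7*d^2 + d*(-16*z - 10) - 15*z^2 + 4*z + 3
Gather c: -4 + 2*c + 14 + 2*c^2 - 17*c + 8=2*c^2 - 15*c + 18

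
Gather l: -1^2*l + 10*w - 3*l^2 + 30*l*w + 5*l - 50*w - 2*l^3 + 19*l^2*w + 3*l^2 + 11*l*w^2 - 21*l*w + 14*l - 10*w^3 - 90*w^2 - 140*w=-2*l^3 + 19*l^2*w + l*(11*w^2 + 9*w + 18) - 10*w^3 - 90*w^2 - 180*w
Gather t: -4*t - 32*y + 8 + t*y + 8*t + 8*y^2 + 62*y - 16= t*(y + 4) + 8*y^2 + 30*y - 8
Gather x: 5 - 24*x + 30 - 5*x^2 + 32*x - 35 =-5*x^2 + 8*x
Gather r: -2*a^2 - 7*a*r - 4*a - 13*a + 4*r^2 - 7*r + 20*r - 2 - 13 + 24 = -2*a^2 - 17*a + 4*r^2 + r*(13 - 7*a) + 9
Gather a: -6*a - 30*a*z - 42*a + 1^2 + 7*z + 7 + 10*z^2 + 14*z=a*(-30*z - 48) + 10*z^2 + 21*z + 8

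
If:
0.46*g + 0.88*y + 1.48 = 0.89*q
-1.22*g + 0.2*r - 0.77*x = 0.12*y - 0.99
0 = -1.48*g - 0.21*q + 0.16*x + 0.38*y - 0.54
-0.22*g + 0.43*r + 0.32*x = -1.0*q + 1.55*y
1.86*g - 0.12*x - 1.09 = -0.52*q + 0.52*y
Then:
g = 0.17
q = 7.61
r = 3.08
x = 0.89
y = 5.92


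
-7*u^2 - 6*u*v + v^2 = (-7*u + v)*(u + v)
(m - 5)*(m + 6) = m^2 + m - 30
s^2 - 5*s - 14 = (s - 7)*(s + 2)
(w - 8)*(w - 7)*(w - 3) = w^3 - 18*w^2 + 101*w - 168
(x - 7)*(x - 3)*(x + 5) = x^3 - 5*x^2 - 29*x + 105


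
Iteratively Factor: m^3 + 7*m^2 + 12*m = (m)*(m^2 + 7*m + 12) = m*(m + 4)*(m + 3)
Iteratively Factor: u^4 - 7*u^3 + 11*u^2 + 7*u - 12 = (u - 1)*(u^3 - 6*u^2 + 5*u + 12) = (u - 3)*(u - 1)*(u^2 - 3*u - 4) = (u - 4)*(u - 3)*(u - 1)*(u + 1)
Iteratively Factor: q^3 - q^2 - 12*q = (q + 3)*(q^2 - 4*q) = q*(q + 3)*(q - 4)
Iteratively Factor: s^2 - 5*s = (s - 5)*(s)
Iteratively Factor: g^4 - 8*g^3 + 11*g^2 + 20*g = (g + 1)*(g^3 - 9*g^2 + 20*g) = (g - 4)*(g + 1)*(g^2 - 5*g) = (g - 5)*(g - 4)*(g + 1)*(g)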